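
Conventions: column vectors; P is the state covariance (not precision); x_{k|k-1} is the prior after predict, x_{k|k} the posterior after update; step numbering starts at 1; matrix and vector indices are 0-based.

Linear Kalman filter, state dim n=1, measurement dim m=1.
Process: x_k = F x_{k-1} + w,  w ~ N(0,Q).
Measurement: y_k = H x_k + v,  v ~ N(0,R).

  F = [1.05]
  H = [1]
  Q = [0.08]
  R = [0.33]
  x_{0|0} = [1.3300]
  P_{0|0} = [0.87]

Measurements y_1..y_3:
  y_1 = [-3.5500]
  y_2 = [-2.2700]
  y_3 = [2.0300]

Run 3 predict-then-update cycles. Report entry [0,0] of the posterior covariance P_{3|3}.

P_post[0,0] = 0.1481

step 1: x^-=[1.3965]  P^-=[1.0392]  S=[1.3692]  K=[0.7590]  nu=[-4.9465]  x^+=[-2.3578]  P^+=[0.2505]
step 2: x^-=[-2.4757]  P^-=[0.3561]  S=[0.6861]  K=[0.5190]  nu=[0.2057]  x^+=[-2.3689]  P^+=[0.1713]
step 3: x^-=[-2.4874]  P^-=[0.2688]  S=[0.5988]  K=[0.4489]  nu=[4.5174]  x^+=[-0.4594]  P^+=[0.1481]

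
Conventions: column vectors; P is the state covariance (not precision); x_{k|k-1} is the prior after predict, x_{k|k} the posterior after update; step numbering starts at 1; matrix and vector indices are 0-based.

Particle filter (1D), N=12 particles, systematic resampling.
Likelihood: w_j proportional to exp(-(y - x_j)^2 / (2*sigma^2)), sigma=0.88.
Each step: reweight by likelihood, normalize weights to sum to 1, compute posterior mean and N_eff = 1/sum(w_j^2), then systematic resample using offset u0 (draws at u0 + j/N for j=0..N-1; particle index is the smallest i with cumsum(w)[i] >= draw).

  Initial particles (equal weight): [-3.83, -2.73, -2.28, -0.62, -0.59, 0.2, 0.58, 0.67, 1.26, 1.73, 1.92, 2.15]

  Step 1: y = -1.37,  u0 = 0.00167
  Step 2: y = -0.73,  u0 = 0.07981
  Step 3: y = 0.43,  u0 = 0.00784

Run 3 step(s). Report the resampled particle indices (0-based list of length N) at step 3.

step 1: w=[0.0076, 0.1142, 0.2209, 0.2623, 0.2546, 0.0768, 0.0324, 0.0257, 0.0043, 0.0008, 0.0003, 0.0001]  mean=-1.0984  Neff=4.9228  idx=[0, 1, 2, 2, 2, 3, 3, 3, 4, 4, 4, 5]
step 2: w=[0.0003, 0.0105, 0.0293, 0.0293, 0.0293, 0.1373, 0.1373, 0.1373, 0.1367, 0.1367, 0.1367, 0.0792]  mean=-0.7119  Neff=8.2244  idx=[4, 5, 6, 6, 7, 7, 8, 9, 9, 10, 10, 11]
step 3: w=[0.0015, 0.0820, 0.0820, 0.0820, 0.0820, 0.0820, 0.0854, 0.0854, 0.0854, 0.0854, 0.0854, 0.1615]  mean=-0.4772  Neff=10.3971  idx=[1, 2, 3, 4, 5, 6, 7, 8, 9, 10, 11, 11]

resampled_idx = [1, 2, 3, 4, 5, 6, 7, 8, 9, 10, 11, 11]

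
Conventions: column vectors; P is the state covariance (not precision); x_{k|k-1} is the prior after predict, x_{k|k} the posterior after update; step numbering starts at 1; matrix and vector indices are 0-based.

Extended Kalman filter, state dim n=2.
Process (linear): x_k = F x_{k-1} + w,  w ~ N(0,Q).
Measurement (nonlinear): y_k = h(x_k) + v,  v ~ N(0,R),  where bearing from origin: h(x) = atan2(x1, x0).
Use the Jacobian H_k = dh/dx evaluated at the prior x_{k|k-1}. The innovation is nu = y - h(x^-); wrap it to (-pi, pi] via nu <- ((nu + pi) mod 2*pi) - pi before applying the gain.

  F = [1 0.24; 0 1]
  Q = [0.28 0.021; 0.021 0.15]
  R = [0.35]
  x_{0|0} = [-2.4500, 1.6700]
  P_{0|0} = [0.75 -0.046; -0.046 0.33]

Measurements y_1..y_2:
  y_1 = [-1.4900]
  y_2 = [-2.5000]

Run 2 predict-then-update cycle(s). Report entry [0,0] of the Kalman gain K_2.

step 1: x^-=[-2.0492, 1.6700]  P^-=[1.0269 0.0542; 0.0542 0.4800]  H_jac=[-0.2390 -0.2932]  S=[0.4575]  K=[-0.5711; -0.3360]  nu=[2.3354]  x^+=[-3.3830, 0.8854]  P^+=[0.8777 -0.0336; -0.0336 0.4284]
step 2: x^-=[-3.1705, 0.8854]  P^-=[1.1662 0.0902; 0.0902 0.5784]  H_jac=[-0.0817 -0.2926]  S=[0.4116]  K=[-0.2956; -0.4290]  nu=[0.9139]  x^+=[-3.4407, 0.4933]  P^+=[1.1303 0.0380; 0.0380 0.5026]

K[0,0] = -0.2956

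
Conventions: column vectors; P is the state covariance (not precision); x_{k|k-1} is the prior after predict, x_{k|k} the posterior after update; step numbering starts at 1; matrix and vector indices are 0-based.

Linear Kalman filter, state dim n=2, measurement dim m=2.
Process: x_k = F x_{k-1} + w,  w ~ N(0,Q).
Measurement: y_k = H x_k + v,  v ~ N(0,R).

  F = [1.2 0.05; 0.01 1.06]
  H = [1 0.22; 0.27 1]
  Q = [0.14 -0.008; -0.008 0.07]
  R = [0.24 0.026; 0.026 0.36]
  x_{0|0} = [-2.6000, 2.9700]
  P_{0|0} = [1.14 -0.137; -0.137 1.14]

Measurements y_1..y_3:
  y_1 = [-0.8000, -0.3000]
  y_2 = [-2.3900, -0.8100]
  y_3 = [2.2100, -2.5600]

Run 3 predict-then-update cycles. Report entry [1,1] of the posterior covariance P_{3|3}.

step 1: x^-=[-2.9715, 3.1222]  P^-=[1.7680 -0.1082; -0.1082 1.3481]  S=[2.0256 0.6853; 0.6853 1.7786]  K=[0.9094 -0.1428; -0.1816 0.8115]  nu=[1.4846, -2.6199]  x^+=[-1.2472, 0.7266]  P^+=[0.2346 -0.0911; -0.0911 0.3120]
step 2: x^-=[-1.4603, 0.7577]  P^-=[0.4676 -0.1046; -0.1046 0.4187]  S=[0.6819 0.1336; 0.1336 0.7563]  K=[0.6696 -0.0896; -0.1237 0.5381]  nu=[-1.0964, -1.1735]  x^+=[-2.0893, 0.2619]  P^+=[0.1719 -0.0612; -0.0612 0.2070]
step 3: x^-=[-2.4941, 0.2568]  P^-=[0.3806 -0.0729; -0.0729 0.3013]  S=[0.6031 0.1178; 0.1178 0.6497]  K=[0.6174 -0.0660; -0.0992 0.4515]  nu=[4.6476, -2.1434]  x^+=[0.5168, -1.1718]  P^+=[0.1575 -0.0502; -0.0502 0.1735]

P_post[1,1] = 0.1735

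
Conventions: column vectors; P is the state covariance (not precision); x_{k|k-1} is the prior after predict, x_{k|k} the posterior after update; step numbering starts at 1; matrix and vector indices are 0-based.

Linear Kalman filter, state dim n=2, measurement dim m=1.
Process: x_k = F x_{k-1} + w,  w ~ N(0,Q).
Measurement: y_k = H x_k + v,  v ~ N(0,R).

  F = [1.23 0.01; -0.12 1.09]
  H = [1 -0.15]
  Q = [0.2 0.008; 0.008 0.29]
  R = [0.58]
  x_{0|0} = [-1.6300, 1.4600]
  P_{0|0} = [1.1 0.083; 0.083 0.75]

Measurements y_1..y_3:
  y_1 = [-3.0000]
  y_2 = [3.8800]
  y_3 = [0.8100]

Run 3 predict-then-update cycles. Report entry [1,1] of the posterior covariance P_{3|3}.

P_post[1,1] = 2.1720

step 1: x^-=[-1.9903, 1.7870]  P^-=[1.8663 -0.0350; -0.0350 1.1752]  S=[2.4833]  K=[0.7537; -0.0851]  nu=[-0.7417]  x^+=[-2.5493, 1.8501]  P^+=[0.4558 0.1242; 0.1242 1.1572]
step 2: x^-=[-3.1171, 2.3225]  P^-=[0.8927 0.1198; 0.1198 1.6390]  S=[1.4736]  K=[0.5936; -0.0856]  nu=[7.3455]  x^+=[1.2431, 1.6940]  P^+=[0.3735 0.1946; 0.1946 1.6282]
step 3: x^-=[1.5459, 1.6973]  P^-=[0.7700 0.2313; 0.2313 2.1789]  S=[1.3296]  K=[0.5530; -0.0719]  nu=[-0.4813]  x^+=[1.2797, 1.7319]  P^+=[0.3634 0.2841; 0.2841 2.1720]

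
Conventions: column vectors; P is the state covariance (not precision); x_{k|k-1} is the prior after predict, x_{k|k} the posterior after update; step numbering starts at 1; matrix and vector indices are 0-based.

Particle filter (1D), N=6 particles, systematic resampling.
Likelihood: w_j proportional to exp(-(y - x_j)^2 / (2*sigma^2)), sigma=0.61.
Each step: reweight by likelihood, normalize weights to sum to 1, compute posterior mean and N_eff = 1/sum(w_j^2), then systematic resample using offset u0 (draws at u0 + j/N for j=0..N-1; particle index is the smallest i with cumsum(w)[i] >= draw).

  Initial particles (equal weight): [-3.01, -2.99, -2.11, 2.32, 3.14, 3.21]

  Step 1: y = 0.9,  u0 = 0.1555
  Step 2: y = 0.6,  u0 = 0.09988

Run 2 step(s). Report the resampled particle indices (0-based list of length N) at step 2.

step 1: w=[0.0000, 0.0000, 0.0001, 0.9715, 0.0172, 0.0112]  mean=2.3438  Neff=1.0591  idx=[3, 3, 3, 3, 3, 5]
step 2: w=[0.1998, 0.1998, 0.1998, 0.1998, 0.1998, 0.0011]  mean=2.3210  Neff=5.0112  idx=[0, 1, 2, 3, 3, 4]

resampled_idx = [0, 1, 2, 3, 3, 4]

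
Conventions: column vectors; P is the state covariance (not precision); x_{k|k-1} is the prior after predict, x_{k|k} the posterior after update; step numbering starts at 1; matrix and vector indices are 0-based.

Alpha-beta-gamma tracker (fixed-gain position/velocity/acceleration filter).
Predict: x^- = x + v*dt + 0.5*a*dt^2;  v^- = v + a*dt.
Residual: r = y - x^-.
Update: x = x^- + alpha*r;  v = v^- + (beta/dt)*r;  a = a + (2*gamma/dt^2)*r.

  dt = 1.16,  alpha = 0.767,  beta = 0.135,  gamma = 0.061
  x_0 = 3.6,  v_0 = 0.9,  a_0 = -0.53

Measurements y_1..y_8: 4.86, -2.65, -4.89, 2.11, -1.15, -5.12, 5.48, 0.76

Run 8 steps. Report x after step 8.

x_post = 0.8379

step 1: x_pred=4.2874  r=0.5726  x^+=4.7266  v^+=0.3518  a^+=-0.4781
step 2: x_pred=4.8131  r=-7.4631  x^+=-0.9111  v^+=-1.0713  a^+=-1.1547
step 3: x_pred=-2.9307  r=-1.9593  x^+=-4.4335  v^+=-2.6388  a^+=-1.3324
step 4: x_pred=-8.3909  r=10.5009  x^+=-0.3367  v^+=-2.9623  a^+=-0.3803
step 5: x_pred=-4.0288  r=2.8788  x^+=-1.8208  v^+=-3.0684  a^+=-0.1193
step 6: x_pred=-5.4603  r=0.3403  x^+=-5.1993  v^+=-3.1671  a^+=-0.0884
step 7: x_pred=-8.9327  r=14.4127  x^+=2.1218  v^+=-1.5924  a^+=1.2183
step 8: x_pred=1.0944  r=-0.3344  x^+=0.8379  v^+=-0.2181  a^+=1.1880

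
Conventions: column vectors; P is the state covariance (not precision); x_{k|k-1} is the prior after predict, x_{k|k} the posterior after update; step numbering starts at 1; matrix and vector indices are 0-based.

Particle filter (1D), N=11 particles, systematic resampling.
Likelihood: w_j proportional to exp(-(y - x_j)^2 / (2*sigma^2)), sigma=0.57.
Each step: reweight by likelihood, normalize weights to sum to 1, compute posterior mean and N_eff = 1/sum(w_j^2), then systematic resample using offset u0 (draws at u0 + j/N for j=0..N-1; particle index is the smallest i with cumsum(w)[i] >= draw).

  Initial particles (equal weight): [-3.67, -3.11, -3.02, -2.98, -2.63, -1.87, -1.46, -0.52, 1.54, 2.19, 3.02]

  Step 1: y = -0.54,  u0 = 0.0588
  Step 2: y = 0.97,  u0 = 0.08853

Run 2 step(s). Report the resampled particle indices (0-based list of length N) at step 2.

resampled_idx = [3, 4, 5, 5, 6, 7, 8, 8, 9, 10, 10]

step 1: w=[0.0000, 0.0000, 0.0001, 0.0001, 0.0009, 0.0491, 0.2029, 0.7460, 0.0010, 0.0000, 0.0000]  mean=-0.7773  Neff=1.6664  idx=[6, 6, 6, 7, 7, 7, 7, 7, 7, 7, 7]
step 2: w=[0.0004, 0.0004, 0.0004, 0.1248, 0.1248, 0.1248, 0.1248, 0.1248, 0.1248, 0.1248, 0.1248]  mean=-0.5212  Neff=8.0207  idx=[3, 4, 5, 5, 6, 7, 8, 8, 9, 10, 10]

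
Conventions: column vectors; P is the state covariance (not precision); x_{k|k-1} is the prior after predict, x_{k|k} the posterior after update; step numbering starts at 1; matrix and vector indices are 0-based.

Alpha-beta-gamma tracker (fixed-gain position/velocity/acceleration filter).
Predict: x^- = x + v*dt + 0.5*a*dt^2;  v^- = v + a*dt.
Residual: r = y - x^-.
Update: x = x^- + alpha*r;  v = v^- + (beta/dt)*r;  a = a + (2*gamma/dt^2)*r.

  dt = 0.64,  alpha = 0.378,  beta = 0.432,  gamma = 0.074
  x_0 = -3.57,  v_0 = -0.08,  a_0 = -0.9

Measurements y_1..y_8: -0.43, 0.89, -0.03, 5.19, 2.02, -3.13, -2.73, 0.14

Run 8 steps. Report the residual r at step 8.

step 1: x_pred=-3.8055  r=3.3755  x^+=-2.5296  v^+=1.6225  a^+=0.3197
step 2: x_pred=-1.4257  r=2.3157  x^+=-0.5504  v^+=3.3902  a^+=1.1564
step 3: x_pred=1.8562  r=-1.8862  x^+=1.1432  v^+=2.8571  a^+=0.4749
step 4: x_pred=3.0690  r=2.1210  x^+=3.8707  v^+=4.5927  a^+=1.2413
step 5: x_pred=7.0643  r=-5.0443  x^+=5.1575  v^+=1.9822  a^+=-0.5814
step 6: x_pred=6.3071  r=-9.4371  x^+=2.7399  v^+=-4.7599  a^+=-3.9913
step 7: x_pred=-1.1239  r=-1.6061  x^+=-1.7310  v^+=-8.3985  a^+=-4.5716
step 8: x_pred=-8.0423  r=8.1823  x^+=-4.9494  v^+=-5.8013  a^+=-1.6151

resid = 8.1823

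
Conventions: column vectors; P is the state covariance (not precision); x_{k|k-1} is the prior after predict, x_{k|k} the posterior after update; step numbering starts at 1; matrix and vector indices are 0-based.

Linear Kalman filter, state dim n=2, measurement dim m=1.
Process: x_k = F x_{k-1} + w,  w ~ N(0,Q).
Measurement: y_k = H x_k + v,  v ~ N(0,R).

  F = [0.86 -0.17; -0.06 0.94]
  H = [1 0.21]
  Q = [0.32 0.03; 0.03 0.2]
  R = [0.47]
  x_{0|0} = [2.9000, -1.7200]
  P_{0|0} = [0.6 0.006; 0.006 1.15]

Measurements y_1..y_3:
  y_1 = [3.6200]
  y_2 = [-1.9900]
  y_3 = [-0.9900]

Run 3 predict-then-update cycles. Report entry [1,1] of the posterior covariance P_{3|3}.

P_post[1,1] = 1.3516

step 1: x^-=[2.7864, -1.7908]  P^-=[0.7952 -0.1798; -0.1798 1.2176]  S=[1.2434]  K=[0.6092; 0.0610]  nu=[1.2097]  x^+=[3.5233, -1.7170]  P^+=[0.3338 -0.2260; -0.2260 1.2130]
step 2: x^-=[3.3219, -1.8254]  P^-=[0.6680 -0.3661; -0.3661 1.2985]  S=[1.0415]  K=[0.5676; -0.0897]  nu=[-4.9286]  x^+=[0.5246, -1.3833]  P^+=[0.3325 -0.3131; -0.3131 1.2901]
step 3: x^-=[0.6863, -1.3318]  P^-=[0.6948 -0.4496; -0.4496 1.3765]  S=[1.0366]  K=[0.5791; -0.1549]  nu=[-1.3966]  x^+=[-0.1225, -1.1155]  P^+=[0.3471 -0.3566; -0.3566 1.3516]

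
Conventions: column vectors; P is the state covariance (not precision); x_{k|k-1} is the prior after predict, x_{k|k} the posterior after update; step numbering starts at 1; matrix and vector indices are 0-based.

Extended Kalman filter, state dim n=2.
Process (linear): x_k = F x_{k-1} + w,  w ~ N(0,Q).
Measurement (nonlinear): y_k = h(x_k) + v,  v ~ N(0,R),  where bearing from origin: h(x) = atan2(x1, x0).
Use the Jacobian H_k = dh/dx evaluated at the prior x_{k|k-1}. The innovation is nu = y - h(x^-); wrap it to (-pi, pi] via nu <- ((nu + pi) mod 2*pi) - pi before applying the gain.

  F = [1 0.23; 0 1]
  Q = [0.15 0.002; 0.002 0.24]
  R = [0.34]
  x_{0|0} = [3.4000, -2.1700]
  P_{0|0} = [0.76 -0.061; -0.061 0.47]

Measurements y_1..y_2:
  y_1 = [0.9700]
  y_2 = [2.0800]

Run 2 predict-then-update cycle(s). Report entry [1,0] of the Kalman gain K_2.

step 1: x^-=[2.9009, -2.1700]  P^-=[0.9068 0.0491; 0.0491 0.7100]  H_jac=[0.1653 0.2210]  S=[0.4031]  K=[0.3989; 0.4095]  nu=[1.6122]  x^+=[3.5440, -1.5098]  P^+=[0.8427 -0.0167; -0.0167 0.6424]
step 2: x^-=[3.1968, -1.5098]  P^-=[1.0189 0.1330; 0.1330 0.8824]  H_jac=[0.1208 0.2558]  S=[0.4208]  K=[0.3733; 0.5745]  nu=[2.5212]  x^+=[4.1380, -0.0613]  P^+=[0.9603 0.0428; 0.0428 0.7435]

K[1,0] = 0.5745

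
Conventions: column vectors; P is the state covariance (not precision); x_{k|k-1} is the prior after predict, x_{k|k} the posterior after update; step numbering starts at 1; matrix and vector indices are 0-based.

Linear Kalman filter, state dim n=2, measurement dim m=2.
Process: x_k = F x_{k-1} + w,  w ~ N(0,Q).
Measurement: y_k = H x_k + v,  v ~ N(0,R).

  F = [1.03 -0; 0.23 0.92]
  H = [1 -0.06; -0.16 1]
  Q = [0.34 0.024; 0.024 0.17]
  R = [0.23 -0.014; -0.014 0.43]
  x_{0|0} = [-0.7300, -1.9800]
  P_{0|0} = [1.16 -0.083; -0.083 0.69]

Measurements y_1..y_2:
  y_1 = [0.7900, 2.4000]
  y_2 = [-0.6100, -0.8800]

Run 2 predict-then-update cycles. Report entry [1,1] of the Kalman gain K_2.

K[1,1] = 0.4966

step 1: x^-=[-0.7519, -1.9895]  P^-=[1.5706 0.2202; 0.2202 0.7803]  S=[1.7770 -0.0899; -0.0899 1.1800]  K=[0.8785 0.0405; 0.1300 0.6413]  nu=[1.4225, 4.2692]  x^+=[0.6706, 0.9331]  P^+=[0.2037 0.0377; 0.0377 0.2800]
step 2: x^-=[0.6907, 1.0127]  P^-=[0.5562 0.1080; 0.1080 0.4337]  S=[0.7748 -0.0200; -0.0200 0.8434]  K=[0.7105 0.0394; 0.1186 0.4966]  nu=[-1.2400, -1.7822]  x^+=[-0.2604, -0.0193]  P^+=[0.1649 0.0334; 0.0334 0.2172]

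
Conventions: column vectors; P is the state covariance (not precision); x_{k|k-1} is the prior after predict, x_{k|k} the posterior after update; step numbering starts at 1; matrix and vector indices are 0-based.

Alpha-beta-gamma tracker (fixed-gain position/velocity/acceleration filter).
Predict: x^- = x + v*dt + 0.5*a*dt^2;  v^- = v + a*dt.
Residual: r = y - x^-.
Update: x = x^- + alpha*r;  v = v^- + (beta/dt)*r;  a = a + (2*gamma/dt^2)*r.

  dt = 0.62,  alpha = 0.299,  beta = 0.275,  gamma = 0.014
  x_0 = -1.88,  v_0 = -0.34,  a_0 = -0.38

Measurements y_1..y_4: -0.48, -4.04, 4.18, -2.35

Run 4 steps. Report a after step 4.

a_post = -0.0974

step 1: x_pred=-2.1638  r=1.6838  x^+=-1.6604  v^+=0.1713  a^+=-0.2573
step 2: x_pred=-1.6036  r=-2.4364  x^+=-2.3321  v^+=-1.0689  a^+=-0.4348
step 3: x_pred=-3.0784  r=7.2584  x^+=-0.9082  v^+=1.8809  a^+=0.0939
step 4: x_pred=0.2761  r=-2.6261  x^+=-0.5091  v^+=0.7744  a^+=-0.0974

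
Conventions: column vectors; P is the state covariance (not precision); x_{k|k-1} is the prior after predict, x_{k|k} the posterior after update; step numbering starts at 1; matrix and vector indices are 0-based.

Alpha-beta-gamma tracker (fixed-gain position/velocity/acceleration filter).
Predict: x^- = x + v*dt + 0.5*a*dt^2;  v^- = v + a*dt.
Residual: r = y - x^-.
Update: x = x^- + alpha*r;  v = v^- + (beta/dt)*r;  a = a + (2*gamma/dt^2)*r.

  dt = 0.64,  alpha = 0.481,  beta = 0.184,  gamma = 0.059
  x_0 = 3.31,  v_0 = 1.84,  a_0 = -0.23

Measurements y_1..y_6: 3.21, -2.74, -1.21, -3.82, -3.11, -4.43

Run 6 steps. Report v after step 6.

step 1: x_pred=4.4405  r=-1.2305  x^+=3.8486  v^+=1.3390  a^+=-0.5845
step 2: x_pred=4.5859  r=-7.3259  x^+=1.0621  v^+=-1.1412  a^+=-2.6950
step 3: x_pred=-0.2202  r=-0.9898  x^+=-0.6963  v^+=-3.1506  a^+=-2.9801
step 4: x_pred=-3.3230  r=-0.4970  x^+=-3.5621  v^+=-5.2008  a^+=-3.1233
step 5: x_pred=-7.5302  r=4.4202  x^+=-5.4041  v^+=-5.9289  a^+=-1.8499
step 6: x_pred=-9.5774  r=5.1474  x^+=-7.1015  v^+=-5.6329  a^+=-0.3670

v_post = -5.6329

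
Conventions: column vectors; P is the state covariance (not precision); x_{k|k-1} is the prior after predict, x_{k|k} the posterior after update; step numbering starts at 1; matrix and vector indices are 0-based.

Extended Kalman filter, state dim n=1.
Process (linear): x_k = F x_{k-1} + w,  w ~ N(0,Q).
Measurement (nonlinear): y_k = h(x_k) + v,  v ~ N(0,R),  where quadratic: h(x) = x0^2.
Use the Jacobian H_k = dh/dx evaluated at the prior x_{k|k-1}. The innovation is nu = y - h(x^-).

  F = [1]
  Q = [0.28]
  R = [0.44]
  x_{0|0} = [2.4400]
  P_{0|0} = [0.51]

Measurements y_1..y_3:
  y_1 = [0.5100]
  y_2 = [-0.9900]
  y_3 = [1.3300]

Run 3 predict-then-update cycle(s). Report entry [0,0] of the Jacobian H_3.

H_jac[0,0] = 0.9675

step 1: x^-=[2.4400]  P^-=[0.7900]  H_jac=[4.8800]  S=[19.2534]  K=[0.2002]  nu=[-5.4436]  x^+=[1.3500]  P^+=[0.0181]
step 2: x^-=[1.3500]  P^-=[0.2981]  H_jac=[2.7000]  S=[2.6128]  K=[0.3080]  nu=[-2.8125]  x^+=[0.4838]  P^+=[0.0502]
step 3: x^-=[0.4838]  P^-=[0.3302]  H_jac=[0.9675]  S=[0.7491]  K=[0.4265]  nu=[1.0960]  x^+=[0.9512]  P^+=[0.1940]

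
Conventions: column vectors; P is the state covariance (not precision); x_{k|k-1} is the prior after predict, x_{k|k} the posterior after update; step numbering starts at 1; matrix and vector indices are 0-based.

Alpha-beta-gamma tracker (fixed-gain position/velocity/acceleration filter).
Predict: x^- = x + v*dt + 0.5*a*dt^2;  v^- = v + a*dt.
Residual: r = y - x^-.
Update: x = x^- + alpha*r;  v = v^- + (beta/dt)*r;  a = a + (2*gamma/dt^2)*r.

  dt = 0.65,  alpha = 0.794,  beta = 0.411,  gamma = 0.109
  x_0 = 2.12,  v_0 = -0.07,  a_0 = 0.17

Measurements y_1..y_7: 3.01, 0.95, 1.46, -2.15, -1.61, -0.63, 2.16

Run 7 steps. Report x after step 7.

x_post = 1.3315

step 1: x_pred=2.1104  r=0.8996  x^+=2.8247  v^+=0.6093  a^+=0.6342
step 2: x_pred=3.3547  r=-2.4047  x^+=1.4454  v^+=-0.4990  a^+=-0.6066
step 3: x_pred=0.9929  r=0.4671  x^+=1.3638  v^+=-0.5979  a^+=-0.3656
step 4: x_pred=0.8979  r=-3.0479  x^+=-1.5221  v^+=-2.7628  a^+=-1.9382
step 5: x_pred=-3.7274  r=2.1174  x^+=-2.0462  v^+=-2.6838  a^+=-0.8457
step 6: x_pred=-3.9693  r=3.3393  x^+=-1.3179  v^+=-1.1220  a^+=0.8773
step 7: x_pred=-1.8619  r=4.0219  x^+=1.3315  v^+=1.9913  a^+=2.9525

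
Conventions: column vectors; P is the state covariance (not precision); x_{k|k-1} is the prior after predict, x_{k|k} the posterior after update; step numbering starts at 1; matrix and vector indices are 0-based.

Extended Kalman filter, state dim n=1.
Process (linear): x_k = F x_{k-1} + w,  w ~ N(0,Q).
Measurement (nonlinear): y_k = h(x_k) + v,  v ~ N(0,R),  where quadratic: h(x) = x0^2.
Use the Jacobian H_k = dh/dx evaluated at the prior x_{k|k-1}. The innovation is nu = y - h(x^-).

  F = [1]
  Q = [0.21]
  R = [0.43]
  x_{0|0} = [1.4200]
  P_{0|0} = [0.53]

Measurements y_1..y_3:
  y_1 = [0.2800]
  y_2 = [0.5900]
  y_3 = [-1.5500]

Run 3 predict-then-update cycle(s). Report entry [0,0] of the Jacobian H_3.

step 1: x^-=[1.4200]  P^-=[0.7400]  H_jac=[2.8400]  S=[6.3985]  K=[0.3284]  nu=[-1.7364]  x^+=[0.8497]  P^+=[0.0497]
step 2: x^-=[0.8497]  P^-=[0.2597]  H_jac=[1.6994]  S=[1.1801]  K=[0.3740]  nu=[-0.1320]  x^+=[0.8003]  P^+=[0.0946]
step 3: x^-=[0.8003]  P^-=[0.3046]  H_jac=[1.6006]  S=[1.2105]  K=[0.4028]  nu=[-2.1905]  x^+=[-0.0821]  P^+=[0.1082]

H_jac[0,0] = 1.6006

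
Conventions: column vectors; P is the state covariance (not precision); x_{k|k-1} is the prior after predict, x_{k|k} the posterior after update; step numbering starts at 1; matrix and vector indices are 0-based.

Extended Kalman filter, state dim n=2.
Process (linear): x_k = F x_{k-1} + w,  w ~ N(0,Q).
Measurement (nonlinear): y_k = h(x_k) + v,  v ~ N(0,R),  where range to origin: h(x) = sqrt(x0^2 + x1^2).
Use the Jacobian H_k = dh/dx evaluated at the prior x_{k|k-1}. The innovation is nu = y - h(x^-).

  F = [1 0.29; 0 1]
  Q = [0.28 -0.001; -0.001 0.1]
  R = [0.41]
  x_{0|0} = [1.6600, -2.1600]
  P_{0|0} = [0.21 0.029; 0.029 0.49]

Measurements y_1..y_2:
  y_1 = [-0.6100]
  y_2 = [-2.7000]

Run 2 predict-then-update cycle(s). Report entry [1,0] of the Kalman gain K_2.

K[1,0] = -0.0994

step 1: x^-=[1.0336, -2.1600]  P^-=[0.5480 0.1701; 0.1701 0.5900]  H_jac=[0.4316 -0.9020]  S=[0.8597]  K=[0.0967; -0.5336]  nu=[-3.0046]  x^+=[0.7431, -0.5566]  P^+=[0.5400 0.2145; 0.2145 0.3452]
step 2: x^-=[0.5817, -0.5566]  P^-=[0.9734 0.3136; 0.3136 0.4452]  H_jac=[0.7225 -0.6914]  S=[0.8177]  K=[0.5950; -0.0994]  nu=[-3.5051]  x^+=[-1.5038, -0.2084]  P^+=[0.6839 0.3619; 0.3619 0.4371]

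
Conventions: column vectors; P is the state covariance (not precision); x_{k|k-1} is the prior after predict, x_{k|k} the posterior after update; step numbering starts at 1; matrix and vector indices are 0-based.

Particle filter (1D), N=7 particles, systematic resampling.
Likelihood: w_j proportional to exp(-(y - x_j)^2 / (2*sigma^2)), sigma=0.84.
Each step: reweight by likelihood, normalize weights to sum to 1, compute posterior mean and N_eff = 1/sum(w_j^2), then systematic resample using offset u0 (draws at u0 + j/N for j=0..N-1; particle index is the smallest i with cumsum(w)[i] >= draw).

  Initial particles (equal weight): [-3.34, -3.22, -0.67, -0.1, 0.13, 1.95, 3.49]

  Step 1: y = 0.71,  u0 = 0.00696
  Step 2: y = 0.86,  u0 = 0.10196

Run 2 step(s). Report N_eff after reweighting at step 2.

N_eff = 6.3962

step 1: w=[0.0000, 0.0000, 0.1287, 0.3116, 0.3908, 0.1668, 0.0021]  mean=0.2660  Neff=3.3988  idx=[2, 3, 3, 3, 4, 4, 5]
step 2: w=[0.0536, 0.1465, 0.1465, 0.1465, 0.1929, 0.1929, 0.1213]  mean=0.2068  Neff=6.3962  idx=[1, 2, 3, 4, 4, 5, 6]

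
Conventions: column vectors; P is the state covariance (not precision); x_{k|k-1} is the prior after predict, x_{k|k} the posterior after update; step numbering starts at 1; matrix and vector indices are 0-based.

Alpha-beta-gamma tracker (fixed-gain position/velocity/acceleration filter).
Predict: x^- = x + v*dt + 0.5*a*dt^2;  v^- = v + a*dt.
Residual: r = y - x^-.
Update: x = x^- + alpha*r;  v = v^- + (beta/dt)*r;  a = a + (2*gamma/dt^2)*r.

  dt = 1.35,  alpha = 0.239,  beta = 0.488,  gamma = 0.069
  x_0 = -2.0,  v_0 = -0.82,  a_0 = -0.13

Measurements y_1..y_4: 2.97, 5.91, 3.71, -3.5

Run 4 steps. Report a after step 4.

a_post = -0.6529

step 1: x_pred=-3.2255  r=6.1955  x^+=-1.7447  v^+=1.2440  a^+=0.3391
step 2: x_pred=0.2437  r=5.6663  x^+=1.5980  v^+=3.7501  a^+=0.7682
step 3: x_pred=7.3606  r=-3.6506  x^+=6.4881  v^+=3.4675  a^+=0.4917
step 4: x_pred=11.6174  r=-15.1174  x^+=8.0043  v^+=-1.3333  a^+=-0.6529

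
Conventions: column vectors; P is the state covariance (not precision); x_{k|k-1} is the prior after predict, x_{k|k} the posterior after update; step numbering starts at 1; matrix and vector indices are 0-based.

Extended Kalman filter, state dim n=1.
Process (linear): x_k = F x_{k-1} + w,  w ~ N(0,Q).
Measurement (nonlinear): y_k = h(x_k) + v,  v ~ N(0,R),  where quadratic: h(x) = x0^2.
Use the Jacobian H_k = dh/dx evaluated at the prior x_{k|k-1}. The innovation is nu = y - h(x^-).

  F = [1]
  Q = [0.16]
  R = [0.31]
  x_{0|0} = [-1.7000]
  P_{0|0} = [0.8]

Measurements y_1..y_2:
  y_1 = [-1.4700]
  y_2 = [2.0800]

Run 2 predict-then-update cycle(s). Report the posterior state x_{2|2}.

x_post = [-1.1355]

step 1: x^-=[-1.7000]  P^-=[0.9600]  H_jac=[-3.4000]  S=[11.4076]  K=[-0.2861]  nu=[-4.3600]  x^+=[-0.4525]  P^+=[0.0261]
step 2: x^-=[-0.4525]  P^-=[0.1861]  H_jac=[-0.9050]  S=[0.4624]  K=[-0.3642]  nu=[1.8752]  x^+=[-1.1355]  P^+=[0.1248]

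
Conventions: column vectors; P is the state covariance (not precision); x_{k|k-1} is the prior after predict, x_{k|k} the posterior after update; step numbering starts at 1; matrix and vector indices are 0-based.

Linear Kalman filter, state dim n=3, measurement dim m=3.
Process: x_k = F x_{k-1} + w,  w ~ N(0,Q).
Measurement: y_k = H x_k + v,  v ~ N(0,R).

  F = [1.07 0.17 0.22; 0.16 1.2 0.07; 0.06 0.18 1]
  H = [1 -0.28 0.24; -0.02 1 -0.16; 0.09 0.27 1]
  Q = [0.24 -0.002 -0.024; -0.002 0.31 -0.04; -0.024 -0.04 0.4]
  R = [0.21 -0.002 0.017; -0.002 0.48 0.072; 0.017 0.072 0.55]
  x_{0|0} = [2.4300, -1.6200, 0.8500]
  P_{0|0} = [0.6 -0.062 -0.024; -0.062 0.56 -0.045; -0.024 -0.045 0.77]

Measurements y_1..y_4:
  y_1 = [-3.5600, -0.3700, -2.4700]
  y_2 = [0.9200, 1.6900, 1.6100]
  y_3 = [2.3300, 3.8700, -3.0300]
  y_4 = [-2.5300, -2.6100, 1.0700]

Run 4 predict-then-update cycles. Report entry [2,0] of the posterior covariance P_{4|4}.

step 1: x^-=[2.5117, -1.4957, 0.7042]  P^-=[0.9432 0.1305 0.1531; 0.1305 1.1036 0.0759; 0.1531 0.0759 1.1699]  S=[1.2973 -0.2472 0.4712; -0.2472 1.5854 0.2595; 0.4712 0.2595 1.8828]  K=[0.7926 0.1916 -0.0797; -0.0432 0.6597 0.1247; 0.0491 -0.1710 0.6508]  nu=[-6.6595, 1.2886, -2.9964]  x^+=[-2.2812, -0.7317, -1.7930]  P^+=[0.2005 0.0797 -0.0561; 0.0797 0.3303 0.0190; -0.0561 0.0190 0.3464]
step 2: x^-=[-2.9598, -1.3686, -2.0616]  P^-=[0.4998 0.2086 0.0345; 0.2086 0.8250 0.0794; 0.0345 0.0794 0.7596]  S=[0.7074 -0.0455 0.2512; -0.0455 1.2912 0.2647; 0.2512 0.2647 1.4330]  K=[0.6676 0.1846 -0.0563; -0.0064 0.6024 0.1138; 0.0659 -0.1462 0.5627]  nu=[3.9914, 2.6696, 4.3075]  x^+=[-0.0448, 0.7039, 0.2349]  P^+=[0.1716 0.0797 -0.0433; 0.0797 0.3017 0.0172; -0.0433 0.0172 0.2993]
step 3: x^-=[0.1234, 0.8539, 0.3589]  P^-=[0.4696 0.1980 0.0350; 0.1980 0.7828 0.0696; 0.0350 0.0696 0.7124]  S=[0.6785 -0.0447 0.2403; -0.0447 1.2513 0.2506; 0.2403 0.2506 1.3768]  K=[0.6529 0.1800 -0.0518; -0.0067 0.5912 0.1105; 0.0717 -0.1430 0.5469]  nu=[2.3596, 3.0759, -3.6305]  x^+=[2.4058, 2.2551, -1.8975]  P^+=[0.1675 0.0782 -0.0406; 0.0782 0.2959 0.0163; -0.0406 0.0163 0.2910]
step 4: x^-=[2.5401, 2.9582, -1.3473]  P^-=[0.4650 0.1941 0.0351; 0.1941 0.7737 0.0669; 0.0351 0.0669 0.7039]  S=[0.6753 -0.0465 0.2383; -0.0465 1.2430 0.2467; 0.2383 0.2467 1.3659]  K=[0.6508 0.1787 -0.0511; -0.0078 0.5887 0.1098; 0.0727 -0.1426 0.5439]  nu=[-3.9184, -5.7330, 1.3900]  x^+=[-1.1054, -0.2336, -0.0586]  P^+=[0.1668 0.0777 -0.0402; 0.0777 0.2946 0.0161; -0.0402 0.0161 0.2894]

P_post[2,0] = -0.0402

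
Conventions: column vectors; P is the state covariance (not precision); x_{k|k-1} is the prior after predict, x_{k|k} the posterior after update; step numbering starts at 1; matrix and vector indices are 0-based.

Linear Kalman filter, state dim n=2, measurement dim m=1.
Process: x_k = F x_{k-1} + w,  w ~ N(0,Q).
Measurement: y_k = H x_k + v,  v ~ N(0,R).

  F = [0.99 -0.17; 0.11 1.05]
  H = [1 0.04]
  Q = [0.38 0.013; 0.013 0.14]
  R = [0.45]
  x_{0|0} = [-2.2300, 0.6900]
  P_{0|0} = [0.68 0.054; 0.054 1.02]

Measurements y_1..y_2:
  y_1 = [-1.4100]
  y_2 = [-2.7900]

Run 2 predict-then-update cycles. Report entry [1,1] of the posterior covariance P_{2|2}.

P_post[1,1] = 1.5255

step 1: x^-=[-2.3250, 0.4792]  P^-=[1.0578 -0.0399; -0.0399 1.2853]  S=[1.5066]  K=[0.7010; 0.0076]  nu=[0.8958]  x^+=[-1.6970, 0.4860]  P^+=[0.3174 -0.0480; -0.0480 1.2852]
step 2: x^-=[-1.7627, 0.3237]  P^-=[0.7443 -0.2308; -0.2308 1.5497]  S=[1.1784]  K=[0.6238; -0.1433]  nu=[-1.0403]  x^+=[-2.4116, 0.4727]  P^+=[0.2857 -0.1255; -0.1255 1.5255]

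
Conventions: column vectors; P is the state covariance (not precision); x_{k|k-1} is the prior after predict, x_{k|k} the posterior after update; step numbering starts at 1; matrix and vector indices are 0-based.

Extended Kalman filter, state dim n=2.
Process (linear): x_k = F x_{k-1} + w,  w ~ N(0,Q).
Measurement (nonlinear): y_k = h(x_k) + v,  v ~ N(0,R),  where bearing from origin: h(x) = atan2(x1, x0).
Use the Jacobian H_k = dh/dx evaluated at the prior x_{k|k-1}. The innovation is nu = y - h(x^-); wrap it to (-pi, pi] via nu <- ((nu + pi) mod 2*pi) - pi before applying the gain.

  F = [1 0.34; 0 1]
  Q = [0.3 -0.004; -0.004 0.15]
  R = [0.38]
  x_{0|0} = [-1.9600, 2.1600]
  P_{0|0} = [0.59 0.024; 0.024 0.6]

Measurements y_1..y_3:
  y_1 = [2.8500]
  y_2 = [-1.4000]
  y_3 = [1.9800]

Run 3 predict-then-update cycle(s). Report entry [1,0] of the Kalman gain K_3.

K[1,0] = -0.5700

step 1: x^-=[-1.2256, 2.1600]  P^-=[0.9757 0.2240; 0.2240 0.7500]  H_jac=[-0.3502 -0.1987]  S=[0.5605]  K=[-0.6891; -0.4059]  nu=[0.7631]  x^+=[-1.7514, 1.8503]  P^+=[0.7095 0.0672; 0.0672 0.6577]
step 2: x^-=[-1.1223, 1.8503]  P^-=[1.1313 0.2869; 0.2869 0.8077]  H_jac=[-0.3951 -0.2397]  S=[0.6573]  K=[-0.7846; -0.4669]  nu=[2.7671]  x^+=[-3.2934, 0.5583]  P^+=[0.7267 0.0461; 0.0461 0.6644]
step 3: x^-=[-3.1036, 0.5583]  P^-=[1.1348 0.2680; 0.2680 0.8144]  H_jac=[-0.0561 -0.3121]  S=[0.4723]  K=[-0.3120; -0.5700]  nu=[-0.9836]  x^+=[-2.7967, 1.1190]  P^+=[1.0888 0.1840; 0.1840 0.6609]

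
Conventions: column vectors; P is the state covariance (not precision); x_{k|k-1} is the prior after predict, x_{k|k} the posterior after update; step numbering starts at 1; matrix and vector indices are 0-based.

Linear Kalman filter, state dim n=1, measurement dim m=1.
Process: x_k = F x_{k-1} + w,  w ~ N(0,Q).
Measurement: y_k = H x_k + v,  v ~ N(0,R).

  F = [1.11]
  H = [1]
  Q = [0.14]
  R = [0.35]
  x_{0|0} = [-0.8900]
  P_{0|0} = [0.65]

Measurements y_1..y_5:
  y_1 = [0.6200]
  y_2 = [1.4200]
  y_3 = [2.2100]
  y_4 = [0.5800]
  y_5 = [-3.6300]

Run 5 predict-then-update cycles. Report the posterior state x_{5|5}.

step 1: x^-=[-0.9879]  P^-=[0.9409]  S=[1.2909]  K=[0.7289]  nu=[1.6079]  x^+=[0.1840]  P^+=[0.2551]
step 2: x^-=[0.2043]  P^-=[0.4543]  S=[0.8043]  K=[0.5648]  nu=[1.2157]  x^+=[0.8910]  P^+=[0.1977]
step 3: x^-=[0.9890]  P^-=[0.3836]  S=[0.7336]  K=[0.5229]  nu=[1.2210]  x^+=[1.6274]  P^+=[0.1830]
step 4: x^-=[1.8065]  P^-=[0.3655]  S=[0.7155]  K=[0.5108]  nu=[-1.2265]  x^+=[1.1800]  P^+=[0.1788]
step 5: x^-=[1.3097]  P^-=[0.3603]  S=[0.7103]  K=[0.5072]  nu=[-4.9397]  x^+=[-1.1959]  P^+=[0.1775]

x_post = [-1.1959]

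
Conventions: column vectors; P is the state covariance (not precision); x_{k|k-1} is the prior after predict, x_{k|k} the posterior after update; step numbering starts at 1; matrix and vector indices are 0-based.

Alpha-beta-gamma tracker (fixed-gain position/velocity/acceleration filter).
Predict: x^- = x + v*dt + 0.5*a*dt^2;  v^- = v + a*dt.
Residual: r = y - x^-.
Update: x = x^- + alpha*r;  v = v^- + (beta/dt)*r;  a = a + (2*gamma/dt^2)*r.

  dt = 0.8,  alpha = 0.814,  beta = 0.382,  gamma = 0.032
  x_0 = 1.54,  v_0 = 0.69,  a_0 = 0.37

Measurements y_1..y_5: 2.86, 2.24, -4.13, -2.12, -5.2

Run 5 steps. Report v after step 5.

v_post = -2.3125

step 1: x_pred=2.2104  r=0.6496  x^+=2.7392  v^+=1.2962  a^+=0.4350
step 2: x_pred=3.9153  r=-1.6753  x^+=2.5516  v^+=0.8442  a^+=0.2674
step 3: x_pred=3.3125  r=-7.4425  x^+=-2.7457  v^+=-2.4957  a^+=-0.4768
step 4: x_pred=-4.8948  r=2.7748  x^+=-2.6361  v^+=-1.5522  a^+=-0.1993
step 5: x_pred=-3.9416  r=-1.2584  x^+=-4.9659  v^+=-2.3125  a^+=-0.3252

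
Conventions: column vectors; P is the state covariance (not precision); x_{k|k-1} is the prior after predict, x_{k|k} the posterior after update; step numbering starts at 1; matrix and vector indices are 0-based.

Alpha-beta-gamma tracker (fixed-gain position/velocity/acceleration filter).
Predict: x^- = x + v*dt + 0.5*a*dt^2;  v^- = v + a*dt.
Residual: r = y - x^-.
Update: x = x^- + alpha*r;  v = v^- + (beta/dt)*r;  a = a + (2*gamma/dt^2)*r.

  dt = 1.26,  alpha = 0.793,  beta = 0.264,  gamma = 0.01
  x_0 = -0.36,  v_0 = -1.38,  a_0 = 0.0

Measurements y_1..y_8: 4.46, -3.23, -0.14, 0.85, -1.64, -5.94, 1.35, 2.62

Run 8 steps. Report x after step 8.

x_post = 2.1530

step 1: x_pred=-2.0988  r=6.5588  x^+=3.1023  v^+=-0.0058  a^+=0.0826
step 2: x_pred=3.1606  r=-6.3906  x^+=-1.9071  v^+=-1.2407  a^+=0.0021
step 3: x_pred=-3.4687  r=3.3287  x^+=-0.8290  v^+=-0.5406  a^+=0.0441
step 4: x_pred=-1.4752  r=2.3252  x^+=0.3687  v^+=0.0021  a^+=0.0733
step 5: x_pred=0.4296  r=-2.0696  x^+=-1.2116  v^+=-0.3391  a^+=0.0473
step 6: x_pred=-1.6013  r=-4.3387  x^+=-5.0419  v^+=-1.1886  a^+=-0.0074
step 7: x_pred=-6.5454  r=7.8954  x^+=-0.2843  v^+=0.4564  a^+=0.0921
step 8: x_pred=0.3638  r=2.2562  x^+=2.1530  v^+=1.0451  a^+=0.1205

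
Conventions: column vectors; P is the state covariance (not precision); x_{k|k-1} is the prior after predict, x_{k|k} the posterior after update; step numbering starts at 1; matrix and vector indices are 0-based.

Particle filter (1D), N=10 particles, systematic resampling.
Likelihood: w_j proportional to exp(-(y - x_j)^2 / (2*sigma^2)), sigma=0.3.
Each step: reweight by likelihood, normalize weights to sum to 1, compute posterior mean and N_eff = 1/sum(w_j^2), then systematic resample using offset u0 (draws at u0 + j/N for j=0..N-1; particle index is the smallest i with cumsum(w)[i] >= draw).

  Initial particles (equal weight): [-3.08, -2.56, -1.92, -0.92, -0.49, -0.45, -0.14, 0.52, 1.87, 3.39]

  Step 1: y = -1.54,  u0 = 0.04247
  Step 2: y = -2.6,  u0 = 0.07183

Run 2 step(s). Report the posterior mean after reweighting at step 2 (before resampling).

post_mean = -1.9200

step 1: w=[0.0000, 0.0054, 0.7822, 0.2062, 0.0038, 0.0024, 0.0000, 0.0000, 0.0000, 0.0000]  mean=-1.7083  Neff=1.5281  idx=[2, 2, 2, 2, 2, 2, 2, 2, 3, 3]
step 2: w=[0.1250, 0.1250, 0.1250, 0.1250, 0.1250, 0.1250, 0.1250, 0.1250, 0.0000, 0.0000]  mean=-1.9200  Neff=8.0000  idx=[0, 1, 2, 2, 3, 4, 5, 6, 6, 7]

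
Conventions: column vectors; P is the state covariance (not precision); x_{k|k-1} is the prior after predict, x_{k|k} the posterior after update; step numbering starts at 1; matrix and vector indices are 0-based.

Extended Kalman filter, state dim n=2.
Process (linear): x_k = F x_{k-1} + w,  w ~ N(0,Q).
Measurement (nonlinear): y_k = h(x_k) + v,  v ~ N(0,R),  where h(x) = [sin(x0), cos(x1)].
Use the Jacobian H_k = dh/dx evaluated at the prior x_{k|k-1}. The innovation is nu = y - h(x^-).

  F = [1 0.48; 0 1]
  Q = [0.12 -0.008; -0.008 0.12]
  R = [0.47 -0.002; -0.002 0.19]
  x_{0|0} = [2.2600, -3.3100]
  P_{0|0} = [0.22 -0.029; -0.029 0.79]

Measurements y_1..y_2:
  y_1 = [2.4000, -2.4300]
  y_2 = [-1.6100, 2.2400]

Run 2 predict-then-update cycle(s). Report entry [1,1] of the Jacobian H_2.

step 1: x^-=[0.6712, -3.3100]  P^-=[0.4942 0.3422; 0.3422 0.9100]  H_jac=[0.7831 0.0000; 0.0000 -0.1676]  S=[0.7730 -0.0469; -0.0469 0.2156]  K=[0.4909 -0.1592; 0.3078 -0.6406]  nu=[1.7781, -1.4441]  x^+=[1.7741, -1.8377]  P^+=[0.2951 0.1864; 0.1864 0.7298]
step 2: x^-=[0.8920, -1.8377]  P^-=[0.7621 0.5287; 0.5287 0.8498]  H_jac=[0.6279 0.0000; 0.0000 0.9646]  S=[0.7704 0.3182; 0.3182 0.9807]  K=[0.4692 0.3678; 0.0989 0.8038]  nu=[-2.3883, 2.5037]  x^+=[0.6921, -0.0614]  P^+=[0.3501 0.0715; 0.0715 0.1581]

H_jac[1,1] = 0.9646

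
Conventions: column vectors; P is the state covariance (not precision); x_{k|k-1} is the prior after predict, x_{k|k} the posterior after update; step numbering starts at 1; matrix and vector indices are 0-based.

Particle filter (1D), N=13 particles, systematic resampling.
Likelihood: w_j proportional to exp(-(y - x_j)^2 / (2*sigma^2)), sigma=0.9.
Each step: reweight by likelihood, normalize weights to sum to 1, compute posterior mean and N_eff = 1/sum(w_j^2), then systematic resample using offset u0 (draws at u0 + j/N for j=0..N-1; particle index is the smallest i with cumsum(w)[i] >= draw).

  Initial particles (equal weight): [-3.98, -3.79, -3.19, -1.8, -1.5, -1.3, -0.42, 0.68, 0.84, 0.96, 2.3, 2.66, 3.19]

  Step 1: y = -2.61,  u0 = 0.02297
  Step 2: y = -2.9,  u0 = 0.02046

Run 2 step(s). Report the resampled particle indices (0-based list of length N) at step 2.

resampled_idx = [0, 1, 2, 3, 3, 4, 5, 5, 6, 7, 8, 9, 11]

step 1: w=[0.1018, 0.1372, 0.2634, 0.2162, 0.1515, 0.1124, 0.0168, 0.0004, 0.0002, 0.0001, 0.0000, 0.0000, 0.0000]  mean=-2.5343  Neff=5.5198  idx=[0, 0, 1, 2, 2, 2, 2, 3, 3, 3, 4, 4, 5]
step 2: w=[0.0640, 0.0640, 0.0806, 0.1248, 0.1248, 0.1248, 0.1248, 0.0623, 0.0623, 0.0623, 0.0392, 0.0392, 0.0271]  mean=-2.8961  Neff=10.8212  idx=[0, 1, 2, 3, 3, 4, 5, 5, 6, 7, 8, 9, 11]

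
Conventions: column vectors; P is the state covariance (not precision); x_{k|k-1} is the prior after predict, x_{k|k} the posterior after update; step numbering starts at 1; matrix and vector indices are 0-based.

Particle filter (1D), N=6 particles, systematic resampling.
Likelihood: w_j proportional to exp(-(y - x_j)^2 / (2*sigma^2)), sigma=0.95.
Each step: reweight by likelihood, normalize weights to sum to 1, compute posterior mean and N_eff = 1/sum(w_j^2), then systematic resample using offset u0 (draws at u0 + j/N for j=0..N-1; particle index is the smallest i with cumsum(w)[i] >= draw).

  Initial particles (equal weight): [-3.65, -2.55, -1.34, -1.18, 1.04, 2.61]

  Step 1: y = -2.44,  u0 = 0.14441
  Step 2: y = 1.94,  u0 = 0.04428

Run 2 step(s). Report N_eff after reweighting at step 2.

step 1: w=[0.1879, 0.4199, 0.2163, 0.1754, 0.0005, 0.0000]  mean=-2.2528  Neff=3.4580  idx=[0, 1, 1, 2, 2, 3]
step 2: w=[0.0000, 0.0014, 0.0014, 0.2649, 0.2649, 0.4672]  mean=-1.2688  Neff=2.7880  idx=[3, 3, 4, 5, 5, 5]

N_eff = 2.7880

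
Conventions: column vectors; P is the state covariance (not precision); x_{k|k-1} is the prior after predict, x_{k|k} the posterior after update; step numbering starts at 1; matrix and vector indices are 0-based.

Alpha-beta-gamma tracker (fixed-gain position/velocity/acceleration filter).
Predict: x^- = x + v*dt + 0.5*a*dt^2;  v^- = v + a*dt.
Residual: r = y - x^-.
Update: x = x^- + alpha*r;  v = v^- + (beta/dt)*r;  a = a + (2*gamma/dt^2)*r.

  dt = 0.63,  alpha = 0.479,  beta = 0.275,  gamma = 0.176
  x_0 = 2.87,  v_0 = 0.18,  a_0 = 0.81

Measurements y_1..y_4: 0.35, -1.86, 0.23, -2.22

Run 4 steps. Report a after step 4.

a_post = 0.4412

step 1: x_pred=3.1441  r=-2.7941  x^+=1.8057  v^+=-0.5294  a^+=-1.6681
step 2: x_pred=1.1412  r=-3.0012  x^+=-0.2964  v^+=-2.8903  a^+=-4.3298
step 3: x_pred=-2.9765  r=3.2065  x^+=-1.4406  v^+=-4.2184  a^+=-1.4860
step 4: x_pred=-4.3931  r=2.1731  x^+=-3.3522  v^+=-4.2060  a^+=0.4412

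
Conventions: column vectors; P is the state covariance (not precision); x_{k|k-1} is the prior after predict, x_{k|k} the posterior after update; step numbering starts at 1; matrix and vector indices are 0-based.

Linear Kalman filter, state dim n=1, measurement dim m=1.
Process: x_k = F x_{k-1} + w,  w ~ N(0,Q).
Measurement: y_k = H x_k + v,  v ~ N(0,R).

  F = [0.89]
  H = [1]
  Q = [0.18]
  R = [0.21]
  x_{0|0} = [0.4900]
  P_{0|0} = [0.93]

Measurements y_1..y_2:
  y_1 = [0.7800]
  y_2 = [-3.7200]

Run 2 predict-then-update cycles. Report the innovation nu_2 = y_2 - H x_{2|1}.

innov = [-4.3572]

step 1: x^-=[0.4361]  P^-=[0.9167]  S=[1.1267]  K=[0.8136]  nu=[0.3439]  x^+=[0.7159]  P^+=[0.1709]
step 2: x^-=[0.6372]  P^-=[0.3153]  S=[0.5253]  K=[0.6003]  nu=[-4.3572]  x^+=[-1.9783]  P^+=[0.1261]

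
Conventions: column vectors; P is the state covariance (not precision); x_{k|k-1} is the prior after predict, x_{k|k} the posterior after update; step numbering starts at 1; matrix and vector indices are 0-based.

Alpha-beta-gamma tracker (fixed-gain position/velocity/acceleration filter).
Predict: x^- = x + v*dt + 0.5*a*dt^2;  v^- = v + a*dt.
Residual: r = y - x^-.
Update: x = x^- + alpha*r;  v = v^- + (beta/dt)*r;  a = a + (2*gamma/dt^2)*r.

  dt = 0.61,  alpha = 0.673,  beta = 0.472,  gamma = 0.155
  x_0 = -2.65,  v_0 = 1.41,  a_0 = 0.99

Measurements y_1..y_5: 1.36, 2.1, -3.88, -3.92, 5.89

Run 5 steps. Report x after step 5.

step 1: x_pred=-1.6057  r=2.9657  x^+=0.3902  v^+=4.3087  a^+=3.4608
step 2: x_pred=3.6624  r=-1.5624  x^+=2.6109  v^+=5.2108  a^+=2.1591
step 3: x_pred=6.1912  r=-10.0712  x^+=-0.5867  v^+=-1.2649  a^+=-6.2313
step 4: x_pred=-2.5176  r=-1.4024  x^+=-3.4614  v^+=-6.1511  a^+=-7.3996
step 5: x_pred=-8.5903  r=14.4803  x^+=1.1549  v^+=0.5396  a^+=4.6641

x_post = 1.1549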